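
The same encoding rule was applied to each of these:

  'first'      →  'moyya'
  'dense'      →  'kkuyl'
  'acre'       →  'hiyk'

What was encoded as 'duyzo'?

Shifts by position in first: pos 0: f→m (+7), pos 1: i→o (+6), pos 2: r→y (+7), pos 3: s→y (+6) — repeating every 2. It's a Vigenère-style cipher with numeric key [7,6]: position i shifts by key[i mod 2].
Undoing it on duyzo: d−7=w, u−6=o, y−7=r, z−6=t, o−7=h.

worth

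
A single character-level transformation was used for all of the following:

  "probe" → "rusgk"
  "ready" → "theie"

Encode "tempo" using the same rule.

vhquu

In probe: p→r is +2, r→u is +3, o→s is +4, b→g is +5 — the shift increases by 1 each position. The shift increases by 1 at each position, starting from +2: 2, 3, 4, ….
For tempo: t+2=v, e+3=h, m+4=q, p+5=u, o+6=u.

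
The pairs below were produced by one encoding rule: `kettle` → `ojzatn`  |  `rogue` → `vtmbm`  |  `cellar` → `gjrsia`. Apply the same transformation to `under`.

In kettle: k→o is +4, e→j is +5, t→z is +6, t→a is +7 — the shift increases by 1 each position. Letter i (0-indexed) is shifted by i+4, so successive shifts are 4, 5, 6, ….
On under: u+4=y, n+5=s, d+6=j, e+7=l, r+8=z.

ysjlz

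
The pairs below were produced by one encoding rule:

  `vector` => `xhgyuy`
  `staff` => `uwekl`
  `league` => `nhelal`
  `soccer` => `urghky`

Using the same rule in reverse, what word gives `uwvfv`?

In vector: v→x is +2, e→h is +3, c→g is +4, t→y is +5 — the shift increases by 1 each position. The shift increases by 1 at each position, starting from +2: 2, 3, 4, ….
Decoding uwvfv: u−2=s, w−3=t, v−4=r, f−5=a, v−6=p.

strap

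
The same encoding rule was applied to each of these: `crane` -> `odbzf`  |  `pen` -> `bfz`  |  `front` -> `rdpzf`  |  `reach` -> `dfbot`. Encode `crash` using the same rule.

The rule splits by letter class: vowels +1, consonants +12.
Applying it to crash: c(cons)+12=o, r(cons)+12=d, a(vowel)+1=b, s(cons)+12=e, h(cons)+12=t.

odbet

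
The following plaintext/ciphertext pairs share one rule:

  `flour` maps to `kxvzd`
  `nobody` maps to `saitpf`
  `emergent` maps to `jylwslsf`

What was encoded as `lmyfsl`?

garage

It's a Vigenère-style cipher with numeric key [5,12,7]: position i shifts by key[i mod 3].
Decoding lmyfsl: l−5=g, m−12=a, y−7=r, f−5=a, s−12=g, l−7=e.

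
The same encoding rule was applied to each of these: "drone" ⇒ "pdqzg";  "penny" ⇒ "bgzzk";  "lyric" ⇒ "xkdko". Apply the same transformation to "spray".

ebdck

The shift depends on letter class: consonant d→p is +12, but vowel o→q is +2. Two shifts are in play — +2 for a/e/i/o/u, +12 for every other letter.
On spray: s(cons)+12=e, p(cons)+12=b, r(cons)+12=d, a(vowel)+2=c, y(cons)+12=k.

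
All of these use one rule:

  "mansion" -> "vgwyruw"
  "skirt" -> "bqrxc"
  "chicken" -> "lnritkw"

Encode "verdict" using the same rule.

ekajric

Shifts by position in mansion: pos 0: m→v (+9), pos 1: a→g (+6), pos 2: n→w (+9), pos 3: s→y (+6) — repeating every 2. It's a Vigenère-style cipher with numeric key [9,6]: position i shifts by key[i mod 2].
On verdict: v+9=e, e+6=k, r+9=a, d+6=j, i+9=r, c+6=i, t+9=c.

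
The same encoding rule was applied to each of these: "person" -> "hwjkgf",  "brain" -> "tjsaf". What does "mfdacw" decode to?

Compare letters: p→h is +18, e→w is +18, r→j is +18 — a constant shift. It's a constant shift of +18 (ROT18).
Decoding mfdacw: m−18=u, f−18=n, d−18=l, a−18=i, c−18=k, w−18=e.

unlike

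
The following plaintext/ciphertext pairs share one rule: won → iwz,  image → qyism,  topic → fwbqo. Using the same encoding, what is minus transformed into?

yqzce

The rule splits by letter class: vowels +8, consonants +12.
Applying it to minus: m(cons)+12=y, i(vowel)+8=q, n(cons)+12=z, u(vowel)+8=c, s(cons)+12=e.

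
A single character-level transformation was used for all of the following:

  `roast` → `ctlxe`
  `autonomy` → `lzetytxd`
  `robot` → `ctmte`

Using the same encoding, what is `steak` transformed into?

It's a Vigenère-style cipher with numeric key [11,5]: position i shifts by key[i mod 2].
For steak: s+11=d, t+5=y, e+11=p, a+5=f, k+11=v.

dypfv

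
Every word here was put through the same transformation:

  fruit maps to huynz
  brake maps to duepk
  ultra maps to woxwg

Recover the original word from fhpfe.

In fruit: f→h is +2, r→u is +3, u→y is +4, i→n is +5 — the shift increases by 1 each position. Each letter shifts forward by (position + 2), i.e. 2, 3, 4, … — the shift grows by one for each successive letter.
Reversing it on fhpfe: f−2=d, h−3=e, p−4=l, f−5=a, e−6=y.

delay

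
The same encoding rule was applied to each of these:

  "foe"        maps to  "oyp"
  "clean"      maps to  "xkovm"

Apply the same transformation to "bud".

The output letters match the input read backwards, each shifted +10: foe reversed is eof. The word is reversed, then every letter is shifted forward by 10.
Applying it to bud: reverse → dub; then shift: d+10=n, u+10=e, b+10=l.

nel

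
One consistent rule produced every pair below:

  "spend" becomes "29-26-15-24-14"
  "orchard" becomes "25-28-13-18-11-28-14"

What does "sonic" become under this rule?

s is letter #19 and maps to 29: an offset of 10. Letters become their 1-based position plus 10 (so a→11, b→12, …).
On sonic: s=19→29, o=15→25, n=14→24, i=9→19, c=3→13.

29-25-24-19-13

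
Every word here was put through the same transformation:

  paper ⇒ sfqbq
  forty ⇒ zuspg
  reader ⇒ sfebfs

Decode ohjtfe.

design

The word is reversed, then every letter is shifted forward by 1.
Decoding ohjtfe: shift back: o−1=n, h−1=g, j−1=i, t−1=s, f−1=e, e−1=d → ngised; then reverse → design.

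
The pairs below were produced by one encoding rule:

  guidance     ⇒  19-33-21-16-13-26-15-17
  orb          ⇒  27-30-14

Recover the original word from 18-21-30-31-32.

first

g is letter #7 and maps to 19: an offset of 12. Each letter is replaced by its alphabet position (a=1..z=26) + 12.
Undoing it on 18-21-30-31-32: 18→(18−12)÷1=6=f, 21→(21−12)÷1=9=i, 30→(30−12)÷1=18=r, 31→(31−12)÷1=19=s, 32→(32−12)÷1=20=t.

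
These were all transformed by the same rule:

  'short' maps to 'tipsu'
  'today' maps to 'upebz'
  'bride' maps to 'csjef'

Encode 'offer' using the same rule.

This is a Caesar cipher with shift 1.
Applying it to offer: o+1=p, f+1=g, f+1=g, e+1=f, r+1=s.

pggfs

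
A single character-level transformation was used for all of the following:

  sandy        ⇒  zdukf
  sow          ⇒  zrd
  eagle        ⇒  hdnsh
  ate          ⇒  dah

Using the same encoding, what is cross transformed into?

Vowels shift forward by 3 and consonants shift forward by 7.
For cross: c(cons)+7=j, r(cons)+7=y, o(vowel)+3=r, s(cons)+7=z, s(cons)+7=z.

jyrzz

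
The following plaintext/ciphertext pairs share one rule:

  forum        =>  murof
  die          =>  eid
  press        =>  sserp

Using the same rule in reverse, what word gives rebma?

amber

The output letters match the input read backwards: forum reversed is murof. The word is simply reversed.
Decoding rebma: then reverse → amber.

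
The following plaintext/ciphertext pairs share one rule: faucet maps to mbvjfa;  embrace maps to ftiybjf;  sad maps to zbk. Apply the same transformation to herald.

ofybsk

Two shifts are in play — +1 for a/e/i/o/u, +7 for every other letter.
Applying it to herald: h(cons)+7=o, e(vowel)+1=f, r(cons)+7=y, a(vowel)+1=b, l(cons)+7=s, d(cons)+7=k.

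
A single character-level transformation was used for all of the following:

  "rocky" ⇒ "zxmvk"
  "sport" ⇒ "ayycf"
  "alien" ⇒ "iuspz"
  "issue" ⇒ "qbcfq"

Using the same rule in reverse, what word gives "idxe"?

aunt

In rocky: r→z is +8, o→x is +9, c→m is +10, k→v is +11 — the shift increases by 1 each position. The shift increases by 1 at each position, starting from +8: 8, 9, 10, ….
Decoding idxe: i−8=a, d−9=u, x−10=n, e−11=t.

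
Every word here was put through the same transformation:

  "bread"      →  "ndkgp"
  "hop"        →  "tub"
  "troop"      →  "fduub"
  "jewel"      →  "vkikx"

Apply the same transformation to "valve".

The shift depends on letter class: consonant b→n is +12, but vowel e→k is +6. The rule splits by letter class: vowels +6, consonants +12.
Applying it to valve: v(cons)+12=h, a(vowel)+6=g, l(cons)+12=x, v(cons)+12=h, e(vowel)+6=k.

hgxhk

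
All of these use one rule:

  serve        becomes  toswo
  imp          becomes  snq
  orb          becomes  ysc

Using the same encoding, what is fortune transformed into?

gysueoo

The shift depends on letter class: consonant s→t is +1, but vowel e→o is +10. Vowels shift forward by 10 and consonants shift forward by 1.
For fortune: f(cons)+1=g, o(vowel)+10=y, r(cons)+1=s, t(cons)+1=u, u(vowel)+10=e, n(cons)+1=o, e(vowel)+10=o.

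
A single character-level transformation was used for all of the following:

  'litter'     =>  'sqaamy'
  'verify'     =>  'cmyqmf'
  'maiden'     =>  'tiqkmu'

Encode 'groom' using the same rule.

nywwt

The shift depends on letter class: consonant l→s is +7, but vowel i→q is +8. Vowels shift forward by 8 and consonants shift forward by 7.
On groom: g(cons)+7=n, r(cons)+7=y, o(vowel)+8=w, o(vowel)+8=w, m(cons)+7=t.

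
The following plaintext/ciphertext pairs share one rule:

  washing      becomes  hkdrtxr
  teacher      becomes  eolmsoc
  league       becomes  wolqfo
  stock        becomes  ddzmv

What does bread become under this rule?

Shifts by position in washing: pos 0: w→h (+11), pos 1: a→k (+10), pos 2: s→d (+11), pos 3: h→r (+10) — repeating every 2. It's a Vigenère-style cipher with numeric key [11,10]: position i shifts by key[i mod 2].
On bread: b+11=m, r+10=b, e+11=p, a+10=k, d+11=o.

mbpko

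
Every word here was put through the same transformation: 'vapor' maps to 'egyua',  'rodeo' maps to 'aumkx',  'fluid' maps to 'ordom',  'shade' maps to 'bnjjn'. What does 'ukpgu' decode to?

The shifts repeat in a cycle of length 2: positions 0,1,… shift by +9, +6, then the pattern repeats.
Reversing it on ukpgu: u−9=l, k−6=e, p−9=g, g−6=a, u−9=l.

legal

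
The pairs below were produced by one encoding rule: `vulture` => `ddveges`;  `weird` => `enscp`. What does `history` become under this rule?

In vulture: v→d is +8, u→d is +9, l→v is +10, t→e is +11 — the shift increases by 1 each position. Each letter shifts forward by (position + 8), i.e. 8, 9, 10, … — the shift grows by one for each successive letter.
Applying it to history: h+8=p, i+9=r, s+10=c, t+11=e, o+12=a, r+13=e, y+14=m.

prceaem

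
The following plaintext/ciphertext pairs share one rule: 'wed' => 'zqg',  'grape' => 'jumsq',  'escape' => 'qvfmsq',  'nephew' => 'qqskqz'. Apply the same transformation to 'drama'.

The shift depends on letter class: consonant w→z is +3, but vowel e→q is +12. The rule splits by letter class: vowels +12, consonants +3.
On drama: d(cons)+3=g, r(cons)+3=u, a(vowel)+12=m, m(cons)+3=p, a(vowel)+12=m.

gumpm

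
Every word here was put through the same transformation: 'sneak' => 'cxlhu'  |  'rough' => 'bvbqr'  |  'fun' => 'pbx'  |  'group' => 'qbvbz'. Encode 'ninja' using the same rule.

xpxth

The shift depends on letter class: consonant s→c is +10, but vowel e→l is +7. The rule splits by letter class: vowels +7, consonants +10.
For ninja: n(cons)+10=x, i(vowel)+7=p, n(cons)+10=x, j(cons)+10=t, a(vowel)+7=h.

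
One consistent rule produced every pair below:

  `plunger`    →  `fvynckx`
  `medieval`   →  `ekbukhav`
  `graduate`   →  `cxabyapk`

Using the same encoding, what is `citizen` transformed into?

This is an affine cipher: with a=0,…,z=25, each position x becomes (9x+0) mod 26.
For citizen: c(2)→9·2+0≡18=s; i(8)→9·8+0≡20=u; t(19)→9·19+0≡15=p; i(8)→9·8+0≡20=u; z(25)→9·25+0≡17=r; e(4)→9·4+0≡10=k; n(13)→9·13+0≡13=n (all mod 26).

supurkn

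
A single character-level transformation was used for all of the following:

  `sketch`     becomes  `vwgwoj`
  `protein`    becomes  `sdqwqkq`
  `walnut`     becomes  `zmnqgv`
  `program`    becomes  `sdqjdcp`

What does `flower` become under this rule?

Shifts by position in sketch: pos 0: s→v (+3), pos 1: k→w (+12), pos 2: e→g (+2), pos 3: t→w (+3), pos 4: c→o (+12), pos 5: h→j (+2) — repeating every 3. The shifts repeat in a cycle of length 3: positions 0,1,… shift by +3, +12, +2, then the pattern repeats.
On flower: f+3=i, l+12=x, o+2=q, w+3=z, e+12=q, r+2=t.

ixqzqt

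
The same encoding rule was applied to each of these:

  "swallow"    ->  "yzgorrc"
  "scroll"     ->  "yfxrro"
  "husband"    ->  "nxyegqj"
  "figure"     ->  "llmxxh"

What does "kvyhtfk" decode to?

Shifts by position in swallow: pos 0: s→y (+6), pos 1: w→z (+3), pos 2: a→g (+6), pos 3: l→o (+3) — repeating every 2. The shifts repeat in a cycle of length 2: positions 0,1,… shift by +6, +3, then the pattern repeats.
Reversing it on kvyhtfk: k−6=e, v−3=s, y−6=s, h−3=e, t−6=n, f−3=c, k−6=e.

essence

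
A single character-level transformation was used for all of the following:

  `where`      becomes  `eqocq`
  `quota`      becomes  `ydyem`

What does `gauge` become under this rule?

ojerq

The shift increases by 1 at each position, starting from +8: 8, 9, 10, ….
On gauge: g+8=o, a+9=j, u+10=e, g+11=r, e+12=q.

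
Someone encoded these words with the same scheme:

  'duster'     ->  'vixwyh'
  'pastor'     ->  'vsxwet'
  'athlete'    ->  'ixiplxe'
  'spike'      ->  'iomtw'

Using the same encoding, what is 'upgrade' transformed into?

ihevkty

The output letters match the input read backwards, each shifted +4: duster reversed is retsud. Two steps: reverse the string, then apply a Caesar shift of +4.
Applying it to upgrade: reverse → edargpu; then shift: e+4=i, d+4=h, a+4=e, r+4=v, g+4=k, p+4=t, u+4=y.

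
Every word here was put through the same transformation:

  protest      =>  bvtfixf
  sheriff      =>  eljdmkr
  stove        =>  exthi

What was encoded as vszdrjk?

journey

The shifts repeat in a cycle of length 3: positions 0,1,… shift by +12, +4, +5, then the pattern repeats.
Decoding vszdrjk: v−12=j, s−4=o, z−5=u, d−12=r, r−4=n, j−5=e, k−12=y.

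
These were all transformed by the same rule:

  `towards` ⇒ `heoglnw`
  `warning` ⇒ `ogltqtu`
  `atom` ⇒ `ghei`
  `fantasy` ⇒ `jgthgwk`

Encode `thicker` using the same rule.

Each letter's alphabet position (a=0..z=25) is mapped through 11·x+6 mod 26 — an affine cipher.
Applying it to thicker: t(19)→11·19+6≡7=h; h(7)→11·7+6≡5=f; i(8)→11·8+6≡16=q; c(2)→11·2+6≡2=c; k(10)→11·10+6≡12=m; e(4)→11·4+6≡24=y; r(17)→11·17+6≡11=l (all mod 26).

hfqcmyl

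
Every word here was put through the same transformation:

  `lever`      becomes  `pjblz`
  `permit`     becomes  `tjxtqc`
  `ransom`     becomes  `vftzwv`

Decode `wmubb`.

In lever: l→p is +4, e→j is +5, v→b is +6, e→l is +7 — the shift increases by 1 each position. Letter i (0-indexed) is shifted by i+4, so successive shifts are 4, 5, 6, ….
Decoding wmubb: w−4=s, m−5=h, u−6=o, b−7=u, b−8=t.

shout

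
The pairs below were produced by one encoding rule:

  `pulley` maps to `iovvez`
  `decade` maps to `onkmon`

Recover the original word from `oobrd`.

The output letters match the input read backwards, each shifted +10: pulley reversed is yellup. Read the word backwards and shift each letter +10.
Reversing it on oobrd: shift back: o−10=e, o−10=e, b−10=r, r−10=h, d−10=t → eerht; then reverse → three.

three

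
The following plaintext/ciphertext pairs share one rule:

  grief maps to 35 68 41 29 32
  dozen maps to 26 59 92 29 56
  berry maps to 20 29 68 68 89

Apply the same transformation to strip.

71 74 68 41 62

The formula is n = 3×(alphabet index, a=1) + 14.
On strip: s=19→71, t=20→74, r=18→68, i=9→41, p=16→62.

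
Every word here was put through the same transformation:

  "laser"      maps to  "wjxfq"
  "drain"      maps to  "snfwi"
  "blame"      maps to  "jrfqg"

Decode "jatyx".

stove

The output letters match the input read backwards, each shifted +5: laser reversed is resal. Two steps: reverse the string, then apply a Caesar shift of +5.
Undoing it on jatyx: shift back: j−5=e, a−5=v, t−5=o, y−5=t, x−5=s → evots; then reverse → stove.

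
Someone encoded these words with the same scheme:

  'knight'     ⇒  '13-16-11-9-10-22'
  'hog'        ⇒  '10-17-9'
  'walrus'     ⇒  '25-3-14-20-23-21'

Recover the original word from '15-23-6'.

mud

Letters become their 1-based position plus 2 (so a→3, b→4, …).
Decoding 15-23-6: 15→(15−2)÷1=13=m, 23→(23−2)÷1=21=u, 6→(6−2)÷1=4=d.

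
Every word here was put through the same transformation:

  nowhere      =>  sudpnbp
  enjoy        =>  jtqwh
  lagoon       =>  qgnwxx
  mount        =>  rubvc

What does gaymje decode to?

In nowhere: n→s is +5, o→u is +6, w→d is +7, h→p is +8 — the shift increases by 1 each position. The shift increases by 1 at each position, starting from +5: 5, 6, 7, ….
Decoding gaymje: g−5=b, a−6=u, y−7=r, m−8=e, j−9=a, e−10=u.

bureau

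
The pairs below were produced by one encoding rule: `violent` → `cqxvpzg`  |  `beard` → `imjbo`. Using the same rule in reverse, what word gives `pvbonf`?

insect

Letter i (0-indexed) is shifted by i+7, so successive shifts are 7, 8, 9, ….
Undoing it on pvbonf: p−7=i, v−8=n, b−9=s, o−10=e, n−11=c, f−12=t.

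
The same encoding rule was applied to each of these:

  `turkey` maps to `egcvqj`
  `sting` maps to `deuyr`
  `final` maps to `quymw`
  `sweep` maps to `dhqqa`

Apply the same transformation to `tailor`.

The shift depends on letter class: consonant t→e is +11, but vowel u→g is +12. Two shifts are in play — +12 for a/e/i/o/u, +11 for every other letter.
Applying it to tailor: t(cons)+11=e, a(vowel)+12=m, i(vowel)+12=u, l(cons)+11=w, o(vowel)+12=a, r(cons)+11=c.

emuwac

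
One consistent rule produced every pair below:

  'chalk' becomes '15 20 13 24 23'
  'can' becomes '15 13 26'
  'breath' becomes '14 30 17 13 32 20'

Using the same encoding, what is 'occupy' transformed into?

Each letter is replaced by its alphabet position (a=1..z=26) + 12.
On occupy: o=15→27, c=3→15, c=3→15, u=21→33, p=16→28, y=25→37.

27 15 15 33 28 37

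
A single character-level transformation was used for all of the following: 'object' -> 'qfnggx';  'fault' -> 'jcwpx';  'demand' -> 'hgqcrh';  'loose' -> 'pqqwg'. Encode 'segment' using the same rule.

wgkqgrx

Vowels shift forward by 2 and consonants shift forward by 4.
For segment: s(cons)+4=w, e(vowel)+2=g, g(cons)+4=k, m(cons)+4=q, e(vowel)+2=g, n(cons)+4=r, t(cons)+4=x.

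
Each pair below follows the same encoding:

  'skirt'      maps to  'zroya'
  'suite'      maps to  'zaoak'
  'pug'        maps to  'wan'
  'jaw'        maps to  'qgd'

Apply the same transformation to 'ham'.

ogt

The shift depends on letter class: consonant s→z is +7, but vowel i→o is +6. Vowels shift forward by 6 and consonants shift forward by 7.
For ham: h(cons)+7=o, a(vowel)+6=g, m(cons)+7=t.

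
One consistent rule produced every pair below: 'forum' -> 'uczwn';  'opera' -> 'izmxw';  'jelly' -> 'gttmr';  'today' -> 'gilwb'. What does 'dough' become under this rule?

pocwl

The word is reversed, then every letter is shifted forward by 8.
On dough: reverse → hguod; then shift: h+8=p, g+8=o, u+8=c, o+8=w, d+8=l.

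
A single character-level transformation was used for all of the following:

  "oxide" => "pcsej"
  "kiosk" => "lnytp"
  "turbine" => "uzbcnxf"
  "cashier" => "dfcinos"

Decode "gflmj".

fable

Shifts by position in oxide: pos 0: o→p (+1), pos 1: x→c (+5), pos 2: i→s (+10), pos 3: d→e (+1), pos 4: e→j (+5) — repeating every 3. A repeating key of period 3 is used — shifts +1, +5, +10 over and over.
Reversing it on gflmj: g−1=f, f−5=a, l−10=b, m−1=l, j−5=e.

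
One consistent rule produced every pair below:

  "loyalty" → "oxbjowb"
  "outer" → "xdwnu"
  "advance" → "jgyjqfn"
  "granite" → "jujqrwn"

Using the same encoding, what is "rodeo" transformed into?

uxgnx

Two shifts are in play — +9 for a/e/i/o/u, +3 for every other letter.
On rodeo: r(cons)+3=u, o(vowel)+9=x, d(cons)+3=g, e(vowel)+9=n, o(vowel)+9=x.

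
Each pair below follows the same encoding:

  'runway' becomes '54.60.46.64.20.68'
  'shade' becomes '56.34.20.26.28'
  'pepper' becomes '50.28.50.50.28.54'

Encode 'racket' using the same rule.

r(#18)→54 and u(#21)→60: differences scale by 2, so n = 2·pos + 18. Each letter becomes 2×(its alphabet position, a=1..z=26) + 18.
On racket: r=18→54, a=1→20, c=3→24, k=11→40, e=5→28, t=20→58.

54.20.24.40.28.58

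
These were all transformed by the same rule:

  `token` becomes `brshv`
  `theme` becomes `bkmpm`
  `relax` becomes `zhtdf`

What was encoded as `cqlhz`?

under

Shifts by position in token: pos 0: t→b (+8), pos 1: o→r (+3), pos 2: k→s (+8), pos 3: e→h (+3) — repeating every 2. It's a Vigenère-style cipher with numeric key [8,3]: position i shifts by key[i mod 2].
Undoing it on cqlhz: c−8=u, q−3=n, l−8=d, h−3=e, z−8=r.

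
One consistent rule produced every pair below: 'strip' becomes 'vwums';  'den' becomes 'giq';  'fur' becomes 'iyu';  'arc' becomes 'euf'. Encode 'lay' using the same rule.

The shift depends on letter class: consonant s→v is +3, but vowel i→m is +4. Vowels shift forward by 4 and consonants shift forward by 3.
Applying it to lay: l(cons)+3=o, a(vowel)+4=e, y(cons)+3=b.

oeb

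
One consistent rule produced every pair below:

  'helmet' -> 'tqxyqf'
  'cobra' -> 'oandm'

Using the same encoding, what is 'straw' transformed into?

Compare letters: h→t is +12, e→q is +12, l→x is +12 — a constant shift. This is a Caesar cipher with shift 12.
Applying it to straw: s+12=e, t+12=f, r+12=d, a+12=m, w+12=i.

efdmi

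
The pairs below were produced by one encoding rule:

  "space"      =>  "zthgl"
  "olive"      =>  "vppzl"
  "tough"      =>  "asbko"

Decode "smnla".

Shifts by position in space: pos 0: s→z (+7), pos 1: p→t (+4), pos 2: a→h (+7), pos 3: c→g (+4) — repeating every 2. It's a Vigenère-style cipher with numeric key [7,4]: position i shifts by key[i mod 2].
Undoing it on smnla: s−7=l, m−4=i, n−7=g, l−4=h, a−7=t.

light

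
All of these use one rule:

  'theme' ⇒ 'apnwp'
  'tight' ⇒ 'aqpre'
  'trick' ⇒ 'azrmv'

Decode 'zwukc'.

solar

In theme: t→a is +7, h→p is +8, e→n is +9, m→w is +10 — the shift increases by 1 each position. Letter i (0-indexed) is shifted by i+7, so successive shifts are 7, 8, 9, ….
Undoing it on zwukc: z−7=s, w−8=o, u−9=l, k−10=a, c−11=r.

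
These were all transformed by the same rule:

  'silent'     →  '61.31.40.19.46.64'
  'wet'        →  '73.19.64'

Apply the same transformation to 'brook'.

s(#19)→61 and i(#9)→31: differences scale by 3, so n = 3·pos + 4. Each letter becomes 3×(its alphabet position, a=1..z=26) + 4.
On brook: b=2→10, r=18→58, o=15→49, o=15→49, k=11→37.

10.58.49.49.37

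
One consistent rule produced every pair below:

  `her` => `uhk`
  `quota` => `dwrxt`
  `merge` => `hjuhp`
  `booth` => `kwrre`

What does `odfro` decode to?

local

Two steps: reverse the string, then apply a Caesar shift of +3.
Reversing it on odfro: shift back: o−3=l, d−3=a, f−3=c, r−3=o, o−3=l → lacol; then reverse → local.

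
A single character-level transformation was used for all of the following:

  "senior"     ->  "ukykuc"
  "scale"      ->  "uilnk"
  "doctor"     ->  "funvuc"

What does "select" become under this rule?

A repeating key of period 3 is used — shifts +2, +6, +11 over and over.
On select: s+2=u, e+6=k, l+11=w, e+2=g, c+6=i, t+11=e.

ukwgie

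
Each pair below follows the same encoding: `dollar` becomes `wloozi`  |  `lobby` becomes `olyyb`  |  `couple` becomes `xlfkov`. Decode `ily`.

rob

Each pair mirrors across the alphabet (d↔w, o↔l, l↔o): positions sum to 25. Each letter is replaced by its mirror in the alphabet: a↔z, b↔y, c↔x, and so on (the Atbash cipher).
Reversing it on ily: i↔r, l↔o, y↔b.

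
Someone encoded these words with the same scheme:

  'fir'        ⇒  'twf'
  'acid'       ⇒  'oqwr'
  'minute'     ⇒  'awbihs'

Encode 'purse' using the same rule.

difgs

Compare letters: f→t is +14, i→w is +14, r→f is +14 — a constant shift. This is a Caesar cipher with shift 14.
Applying it to purse: p+14=d, u+14=i, r+14=f, s+14=g, e+14=s.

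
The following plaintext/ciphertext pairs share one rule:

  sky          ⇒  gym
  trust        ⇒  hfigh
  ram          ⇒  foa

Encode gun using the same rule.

Compare letters: s→g is +14, k→y is +14, y→m is +14 — a constant shift. Each letter is shifted forward by 14 in the alphabet (a Caesar shift of +14).
For gun: g+14=u, u+14=i, n+14=b.

uib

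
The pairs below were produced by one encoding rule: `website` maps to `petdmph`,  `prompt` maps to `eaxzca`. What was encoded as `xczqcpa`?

perform

The output letters match the input read backwards, each shifted +11: website reversed is etisbew. The word is reversed, then every letter is shifted forward by 11.
Decoding xczqcpa: shift back: x−11=m, c−11=r, z−11=o, q−11=f, c−11=r, p−11=e, a−11=p → mrofrep; then reverse → perform.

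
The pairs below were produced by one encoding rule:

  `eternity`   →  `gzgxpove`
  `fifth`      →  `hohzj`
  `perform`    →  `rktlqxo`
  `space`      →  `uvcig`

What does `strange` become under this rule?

Shifts by position in eternity: pos 0: e→g (+2), pos 1: t→z (+6), pos 2: e→g (+2), pos 3: r→x (+6) — repeating every 2. The shifts repeat in a cycle of length 2: positions 0,1,… shift by +2, +6, then the pattern repeats.
Applying it to strange: s+2=u, t+6=z, r+2=t, a+6=g, n+2=p, g+6=m, e+2=g.

uztgpmg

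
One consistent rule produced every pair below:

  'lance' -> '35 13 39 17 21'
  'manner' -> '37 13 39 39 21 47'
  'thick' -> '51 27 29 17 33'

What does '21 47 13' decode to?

era

l(#12)→35 and a(#1)→13: differences scale by 2, so n = 2·pos + 11. The formula is n = 2×(alphabet index, a=1) + 11.
Decoding 21 47 13: 21→(21−11)÷2=5=e, 47→(47−11)÷2=18=r, 13→(13−11)÷2=1=a.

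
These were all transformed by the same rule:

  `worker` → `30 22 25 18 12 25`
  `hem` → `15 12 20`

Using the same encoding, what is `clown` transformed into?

w is letter #23 and maps to 30: an offset of 7. Letters become their 1-based position plus 7 (so a→8, b→9, …).
Applying it to clown: c=3→10, l=12→19, o=15→22, w=23→30, n=14→21.

10 19 22 30 21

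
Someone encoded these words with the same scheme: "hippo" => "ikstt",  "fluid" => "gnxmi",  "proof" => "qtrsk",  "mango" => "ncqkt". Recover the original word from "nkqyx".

minus

The shift increases by 1 at each position, starting from +1: 1, 2, 3, ….
Decoding nkqyx: n−1=m, k−2=i, q−3=n, y−4=u, x−5=s.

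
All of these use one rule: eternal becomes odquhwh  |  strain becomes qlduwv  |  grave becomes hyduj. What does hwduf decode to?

The output letters match the input read backwards, each shifted +3: eternal reversed is lanrete. Two steps: reverse the string, then apply a Caesar shift of +3.
Reversing it on hwduf: shift back: h−3=e, w−3=t, d−3=a, u−3=r, f−3=c → etarc; then reverse → crate.

crate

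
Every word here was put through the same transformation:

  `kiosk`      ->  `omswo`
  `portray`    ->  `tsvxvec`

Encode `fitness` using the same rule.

Compare letters: k→o is +4, i→m is +4, o→s is +4 — a constant shift. This is a Caesar cipher with shift 4.
Applying it to fitness: f+4=j, i+4=m, t+4=x, n+4=r, e+4=i, s+4=w, s+4=w.

jmxriww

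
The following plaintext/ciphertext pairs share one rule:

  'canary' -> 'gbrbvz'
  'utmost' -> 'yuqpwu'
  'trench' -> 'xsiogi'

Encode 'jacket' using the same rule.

Shifts by position in canary: pos 0: c→g (+4), pos 1: a→b (+1), pos 2: n→r (+4), pos 3: a→b (+1) — repeating every 2. It's a Vigenère-style cipher with numeric key [4,1]: position i shifts by key[i mod 2].
Applying it to jacket: j+4=n, a+1=b, c+4=g, k+1=l, e+4=i, t+1=u.

nbgliu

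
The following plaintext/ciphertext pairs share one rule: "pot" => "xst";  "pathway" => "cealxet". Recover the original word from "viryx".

Read the word backwards and shift each letter +4.
Decoding viryx: shift back: v−4=r, i−4=e, r−4=n, y−4=u, x−4=t → renut; then reverse → tuner.

tuner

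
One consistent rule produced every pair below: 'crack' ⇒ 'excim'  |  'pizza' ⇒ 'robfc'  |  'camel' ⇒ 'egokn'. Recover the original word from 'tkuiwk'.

Shifts by position in crack: pos 0: c→e (+2), pos 1: r→x (+6), pos 2: a→c (+2), pos 3: c→i (+6) — repeating every 2. The shifts repeat in a cycle of length 2: positions 0,1,… shift by +2, +6, then the pattern repeats.
Undoing it on tkuiwk: t−2=r, k−6=e, u−2=s, i−6=c, w−2=u, k−6=e.

rescue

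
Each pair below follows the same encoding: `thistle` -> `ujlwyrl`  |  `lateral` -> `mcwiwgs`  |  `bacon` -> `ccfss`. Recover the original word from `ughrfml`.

In thistle: t→u is +1, h→j is +2, i→l is +3, s→w is +4 — the shift increases by 1 each position. The shift increases by 1 at each position, starting from +1: 1, 2, 3, ….
Reversing it on ughrfml: u−1=t, g−2=e, h−3=e, r−4=n, f−5=a, m−6=g, l−7=e.

teenage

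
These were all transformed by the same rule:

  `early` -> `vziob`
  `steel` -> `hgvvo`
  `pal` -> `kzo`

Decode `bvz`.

yea

Each pair mirrors across the alphabet (e↔v, a↔z, r↔i): positions sum to 25. This is the alphabet-reversal cipher (Atbash): a becomes z, b becomes y, etc.
Decoding bvz: b↔y, v↔e, z↔a.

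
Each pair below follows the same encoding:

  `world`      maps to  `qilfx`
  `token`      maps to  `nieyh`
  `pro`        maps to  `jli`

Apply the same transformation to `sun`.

Compare letters: w→q is +20, o→i is +20, r→l is +20 — a constant shift. Each letter is shifted forward by 20 in the alphabet (a Caesar shift of +20).
For sun: s+20=m, u+20=o, n+20=h.

moh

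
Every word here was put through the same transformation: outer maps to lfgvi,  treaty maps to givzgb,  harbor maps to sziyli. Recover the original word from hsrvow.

Each pair mirrors across the alphabet (o↔l, u↔f, t↔g): positions sum to 25. Each letter is replaced by its mirror in the alphabet: a↔z, b↔y, c↔x, and so on (the Atbash cipher).
Undoing it on hsrvow: h↔s, s↔h, r↔i, v↔e, o↔l, w↔d.

shield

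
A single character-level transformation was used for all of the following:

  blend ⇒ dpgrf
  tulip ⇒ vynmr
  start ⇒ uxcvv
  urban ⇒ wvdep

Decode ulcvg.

share

Shifts by position in blend: pos 0: b→d (+2), pos 1: l→p (+4), pos 2: e→g (+2), pos 3: n→r (+4) — repeating every 2. A repeating key of period 2 is used — shifts +2, +4 over and over.
Reversing it on ulcvg: u−2=s, l−4=h, c−2=a, v−4=r, g−2=e.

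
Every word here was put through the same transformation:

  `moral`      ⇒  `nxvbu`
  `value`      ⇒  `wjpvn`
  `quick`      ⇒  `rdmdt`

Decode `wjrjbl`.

vanish

Shifts by position in moral: pos 0: m→n (+1), pos 1: o→x (+9), pos 2: r→v (+4), pos 3: a→b (+1), pos 4: l→u (+9) — repeating every 3. A repeating key of period 3 is used — shifts +1, +9, +4 over and over.
Decoding wjrjbl: w−1=v, j−9=a, r−4=n, j−1=i, b−9=s, l−4=h.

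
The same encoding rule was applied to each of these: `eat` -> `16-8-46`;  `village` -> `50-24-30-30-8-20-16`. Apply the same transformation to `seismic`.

44-16-24-44-32-24-12

e(#5)→16 and a(#1)→8: differences scale by 2, so n = 2·pos + 6. The formula is n = 2×(alphabet index, a=1) + 6.
On seismic: s=19→44, e=5→16, i=9→24, s=19→44, m=13→32, i=9→24, c=3→12.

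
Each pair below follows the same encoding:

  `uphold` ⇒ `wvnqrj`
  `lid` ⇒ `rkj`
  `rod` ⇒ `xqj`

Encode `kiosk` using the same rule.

The shift depends on letter class: consonant p→v is +6, but vowel u→w is +2. The rule splits by letter class: vowels +2, consonants +6.
Applying it to kiosk: k(cons)+6=q, i(vowel)+2=k, o(vowel)+2=q, s(cons)+6=y, k(cons)+6=q.

qkqyq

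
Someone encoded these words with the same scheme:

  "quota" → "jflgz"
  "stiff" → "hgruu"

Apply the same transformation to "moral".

Each pair mirrors across the alphabet (q↔j, u↔f, o↔l): positions sum to 25. Letters are reflected about the middle of the alphabet (position → 25−position): Atbash.
On moral: m↔n, o↔l, r↔i, a↔z, l↔o.

nlizo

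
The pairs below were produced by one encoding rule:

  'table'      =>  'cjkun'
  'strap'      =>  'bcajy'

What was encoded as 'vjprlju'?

magical

This is a Caesar cipher with shift 9.
Decoding vjprlju: v−9=m, j−9=a, p−9=g, r−9=i, l−9=c, j−9=a, u−9=l.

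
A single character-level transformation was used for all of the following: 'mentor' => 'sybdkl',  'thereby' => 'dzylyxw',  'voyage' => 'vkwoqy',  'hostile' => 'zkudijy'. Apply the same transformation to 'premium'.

tlysims

Each letter's alphabet position (a=0..z=25) is mapped through 9·x+14 mod 26 — an affine cipher.
On premium: p(15)→9·15+14≡19=t; r(17)→9·17+14≡11=l; e(4)→9·4+14≡24=y; m(12)→9·12+14≡18=s; i(8)→9·8+14≡8=i; u(20)→9·20+14≡12=m; m(12)→9·12+14≡18=s (all mod 26).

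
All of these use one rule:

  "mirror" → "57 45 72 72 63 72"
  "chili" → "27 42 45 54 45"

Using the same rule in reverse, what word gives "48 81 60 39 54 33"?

m(#13)→57 and i(#9)→45: differences scale by 3, so n = 3·pos + 18. Each letter becomes 3×(its alphabet position, a=1..z=26) + 18.
Reversing it on 48 81 60 39 54 33: 48→(48−18)÷3=10=j, 81→(81−18)÷3=21=u, 60→(60−18)÷3=14=n, 39→(39−18)÷3=7=g, 54→(54−18)÷3=12=l, 33→(33−18)÷3=5=e.

jungle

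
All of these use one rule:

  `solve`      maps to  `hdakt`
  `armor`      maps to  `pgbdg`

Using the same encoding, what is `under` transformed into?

jcstg

Compare letters: s→h is +15, o→d is +15, l→a is +15 — a constant shift. Every letter moves 15 places later in the alphabet, wrapping around z→a.
On under: u+15=j, n+15=c, d+15=s, e+15=t, r+15=g.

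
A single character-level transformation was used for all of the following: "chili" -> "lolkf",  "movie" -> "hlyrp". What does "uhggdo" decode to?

ladder

The output letters match the input read backwards, each shifted +3: chili reversed is ilihc. The word is reversed, then every letter is shifted forward by 3.
Decoding uhggdo: shift back: u−3=r, h−3=e, g−3=d, g−3=d, d−3=a, o−3=l → reddal; then reverse → ladder.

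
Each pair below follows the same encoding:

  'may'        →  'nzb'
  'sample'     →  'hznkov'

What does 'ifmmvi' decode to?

Each pair mirrors across the alphabet (m↔n, a↔z, y↔b): positions sum to 25. This is the alphabet-reversal cipher (Atbash): a becomes z, b becomes y, etc.
Reversing it on ifmmvi: i↔r, f↔u, m↔n, m↔n, v↔e, i↔r.

runner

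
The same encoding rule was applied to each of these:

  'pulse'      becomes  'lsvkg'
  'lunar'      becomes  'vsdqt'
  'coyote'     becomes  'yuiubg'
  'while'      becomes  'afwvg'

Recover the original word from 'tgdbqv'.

Each letter's alphabet position (a=0..z=25) is mapped through 17·x+16 mod 26 — an affine cipher.
Reversing it on tgdbqv: t(19)→23·(19−16)≡17=r; g(6)→23·(6−16)≡4=e; d(3)→23·(3−16)≡13=n; b(1)→23·(1−16)≡19=t; q(16)→23·(16−16)≡0=a; v(21)→23·(21−16)≡11=l (all mod 26).

rental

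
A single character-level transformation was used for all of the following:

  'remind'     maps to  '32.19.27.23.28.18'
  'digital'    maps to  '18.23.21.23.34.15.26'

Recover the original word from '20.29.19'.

foe

The number is (letter's place in the alphabet, a=1) + 14.
Reversing it on 20.29.19: 20→(20−14)÷1=6=f, 29→(29−14)÷1=15=o, 19→(19−14)÷1=5=e.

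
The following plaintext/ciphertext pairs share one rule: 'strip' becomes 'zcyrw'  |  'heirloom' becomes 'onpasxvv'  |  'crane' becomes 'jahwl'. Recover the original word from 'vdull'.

A repeating key of period 2 is used — shifts +7, +9 over and over.
Reversing it on vdull: v−7=o, d−9=u, u−7=n, l−9=c, l−7=e.

ounce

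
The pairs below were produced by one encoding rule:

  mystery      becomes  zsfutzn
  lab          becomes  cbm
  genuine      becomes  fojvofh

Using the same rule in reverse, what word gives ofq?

The output letters match the input read backwards, each shifted +1: mystery reversed is yretsym. The word is reversed, then every letter is shifted forward by 1.
Undoing it on ofq: shift back: o−1=n, f−1=e, q−1=p → nep; then reverse → pen.

pen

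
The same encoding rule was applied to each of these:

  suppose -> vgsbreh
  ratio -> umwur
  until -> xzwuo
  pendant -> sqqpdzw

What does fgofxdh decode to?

Shifts by position in suppose: pos 0: s→v (+3), pos 1: u→g (+12), pos 2: p→s (+3), pos 3: p→b (+12) — repeating every 2. It's a Vigenère-style cipher with numeric key [3,12]: position i shifts by key[i mod 2].
Reversing it on fgofxdh: f−3=c, g−12=u, o−3=l, f−12=t, x−3=u, d−12=r, h−3=e.

culture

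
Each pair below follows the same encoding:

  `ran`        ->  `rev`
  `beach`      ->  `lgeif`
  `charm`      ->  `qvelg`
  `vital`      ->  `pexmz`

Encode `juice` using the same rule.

igmyn

The output letters match the input read backwards, each shifted +4: ran reversed is nar. Two steps: reverse the string, then apply a Caesar shift of +4.
For juice: reverse → eciuj; then shift: e+4=i, c+4=g, i+4=m, u+4=y, j+4=n.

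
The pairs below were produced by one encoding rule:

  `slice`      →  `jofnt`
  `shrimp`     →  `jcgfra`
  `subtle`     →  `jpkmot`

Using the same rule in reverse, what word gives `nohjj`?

s(18)→j(9) and l(11)→o(14) fit y≡3x+7 (mod 26); the inverse of 3 mod 26 is 9. Treating letters as 0–25, the rule is x ↦ 3x + 7 (mod 26).
Decoding nohjj: n(13)→9·(13−7)≡2=c; o(14)→9·(14−7)≡11=l; h(7)→9·(7−7)≡0=a; j(9)→9·(9−7)≡18=s; j(9)→9·(9−7)≡18=s (all mod 26).

class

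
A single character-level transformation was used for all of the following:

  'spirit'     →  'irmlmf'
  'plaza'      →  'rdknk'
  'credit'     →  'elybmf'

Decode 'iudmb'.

solid

This is an affine cipher: with a=0,…,z=25, each position x becomes (23x+10) mod 26.
Decoding iudmb: i(8)→17·(8−10)≡18=s; u(20)→17·(20−10)≡14=o; d(3)→17·(3−10)≡11=l; m(12)→17·(12−10)≡8=i; b(1)→17·(1−10)≡3=d (all mod 26).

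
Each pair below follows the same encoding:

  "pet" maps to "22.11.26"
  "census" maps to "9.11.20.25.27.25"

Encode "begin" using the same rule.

8.11.13.15.20

p is letter #16 and maps to 22: an offset of 6. The number is (letter's place in the alphabet, a=1) + 6.
Applying it to begin: b=2→8, e=5→11, g=7→13, i=9→15, n=14→20.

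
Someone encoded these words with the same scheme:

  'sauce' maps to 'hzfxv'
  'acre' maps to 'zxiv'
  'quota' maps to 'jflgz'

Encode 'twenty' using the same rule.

gdvmgb

Each pair mirrors across the alphabet (s↔h, a↔z, u↔f): positions sum to 25. Letters are reflected about the middle of the alphabet (position → 25−position): Atbash.
Applying it to twenty: t↔g, w↔d, e↔v, n↔m, t↔g, y↔b.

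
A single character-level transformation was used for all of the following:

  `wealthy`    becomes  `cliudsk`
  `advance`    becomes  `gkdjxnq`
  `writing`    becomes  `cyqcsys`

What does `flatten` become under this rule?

lsicdpz

The shift increases by 1 at each position, starting from +6: 6, 7, 8, ….
Applying it to flatten: f+6=l, l+7=s, a+8=i, t+9=c, t+10=d, e+11=p, n+12=z.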